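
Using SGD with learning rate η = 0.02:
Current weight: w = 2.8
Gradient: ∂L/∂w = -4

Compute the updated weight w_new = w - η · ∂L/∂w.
w_new = 2.88

w_new = w - η·∂L/∂w = 2.8 - 0.02×(-4) = 2.8 - (-0.08) = 2.88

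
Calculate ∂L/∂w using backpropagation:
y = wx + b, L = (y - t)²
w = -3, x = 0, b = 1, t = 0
∂L/∂w = 0

y = wx + b = (-3)(0) + 1 = 1
∂L/∂y = 2(y - t) = 2(1 - 0) = 2
∂y/∂w = x = 0
∂L/∂w = ∂L/∂y · ∂y/∂w = 2 × 0 = 0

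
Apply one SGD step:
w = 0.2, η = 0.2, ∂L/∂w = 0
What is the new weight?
w_new = 0.2

w_new = w - η·∂L/∂w = 0.2 - 0.2×(0) = 0.2 - (0) = 0.2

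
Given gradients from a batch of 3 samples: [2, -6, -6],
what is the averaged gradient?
Average gradient = -3.333

Average = (1/3)(2 + -6 + -6) = -10/3 = -3.333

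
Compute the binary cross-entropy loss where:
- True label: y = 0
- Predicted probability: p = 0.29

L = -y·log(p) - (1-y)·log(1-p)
L = 0.3425

L = -0·log(0.29) - 1·log(0.71) = -log(0.71) = 0.3425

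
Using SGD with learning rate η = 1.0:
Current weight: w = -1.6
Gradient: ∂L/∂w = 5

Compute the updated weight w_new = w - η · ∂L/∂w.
w_new = -6.6

w_new = w - η·∂L/∂w = -1.6 - 1.0×(5) = -1.6 - (5) = -6.6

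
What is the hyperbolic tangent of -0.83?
-0.6805

tanh(-0.83) = (e^(-0.83) - e^(0.83))/(e^(-0.83) + e^(0.83)) = -0.6805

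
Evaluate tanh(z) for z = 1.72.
0.9379

tanh(1.72) = (e^(1.72) - e^(-1.72))/(e^(1.72) + e^(-1.72)) = 0.9379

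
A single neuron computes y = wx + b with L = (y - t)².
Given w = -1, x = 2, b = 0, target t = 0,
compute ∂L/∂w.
∂L/∂w = -8

y = wx + b = (-1)(2) + 0 = -2
∂L/∂y = 2(y - t) = 2(-2 - 0) = -4
∂y/∂w = x = 2
∂L/∂w = ∂L/∂y · ∂y/∂w = -4 × 2 = -8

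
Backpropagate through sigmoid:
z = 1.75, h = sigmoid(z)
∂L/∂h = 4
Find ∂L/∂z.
∂L/∂z = 0.5045

σ(1.75) = 0.852
σ'(1.75) = σ(1.75)(1 - σ(1.75)) = 0.852 × 0.148 = 0.1261
∂L/∂z = ∂L/∂h · σ'(z) = 4 × 0.1261 = 0.5045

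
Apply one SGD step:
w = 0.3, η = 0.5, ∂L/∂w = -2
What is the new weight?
w_new = 1.3

w_new = w - η·∂L/∂w = 0.3 - 0.5×(-2) = 0.3 - (-1) = 1.3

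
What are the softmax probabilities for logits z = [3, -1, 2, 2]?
p = [0.5701, 0.0104, 0.2097, 0.2097]

exp(z) = [20.09, 0.3679, 7.389, 7.389]
Sum = 35.23
p = [0.5701, 0.0104, 0.2097, 0.2097]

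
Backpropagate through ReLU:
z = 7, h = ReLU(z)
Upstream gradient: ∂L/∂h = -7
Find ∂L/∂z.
∂L/∂z = -7

h = ReLU(7) = 7
Since z > 0: ∂h/∂z = 1
∂L/∂z = ∂L/∂h · ∂h/∂z = -7 × 1 = -7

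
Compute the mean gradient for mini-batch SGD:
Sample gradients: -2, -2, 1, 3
Average gradient = 0

Average = (1/4)(-2 + -2 + 1 + 3) = 0/4 = 0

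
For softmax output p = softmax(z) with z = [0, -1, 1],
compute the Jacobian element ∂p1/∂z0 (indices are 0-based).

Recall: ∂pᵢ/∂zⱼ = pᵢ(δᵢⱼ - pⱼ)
∂p1/∂z0 = -0.02203

p = softmax(z) = [0.2447, 0.09003, 0.6652]
p1 = 0.09003, p0 = 0.2447

∂p1/∂z0 = -p1 × p0 = -0.09003 × 0.2447 = -0.02203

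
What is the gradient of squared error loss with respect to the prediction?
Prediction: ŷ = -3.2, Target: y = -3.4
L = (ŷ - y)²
∂L/∂ŷ = 0.4

∂L/∂ŷ = 2(ŷ - y) = 2(-3.2 - -3.4) = 2(0.2) = 0.4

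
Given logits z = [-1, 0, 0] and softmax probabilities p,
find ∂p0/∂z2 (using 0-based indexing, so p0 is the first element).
∂p0/∂z2 = -0.06561

p = softmax(z) = [0.1554, 0.4223, 0.4223]
p0 = 0.1554, p2 = 0.4223

∂p0/∂z2 = -p0 × p2 = -0.1554 × 0.4223 = -0.06561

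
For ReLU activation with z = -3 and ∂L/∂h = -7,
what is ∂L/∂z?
∂L/∂z = 0

h = ReLU(-3) = 0
Since z < 0: ∂h/∂z = 0
∂L/∂z = ∂L/∂h · ∂h/∂z = -7 × 0 = 0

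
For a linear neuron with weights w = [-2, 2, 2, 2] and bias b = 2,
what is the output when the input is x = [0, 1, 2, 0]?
y = 8

y = (-2)(0) + (2)(1) + (2)(2) + (2)(0) + 2 = 8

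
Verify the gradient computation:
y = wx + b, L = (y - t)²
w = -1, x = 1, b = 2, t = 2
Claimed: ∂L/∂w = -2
Correct

y = (-1)(1) + 2 = 1
∂L/∂y = 2(y - t) = 2(1 - 2) = -2
∂y/∂w = x = 1
∂L/∂w = -2 × 1 = -2

Claimed value: -2
Correct: The correct gradient is -2.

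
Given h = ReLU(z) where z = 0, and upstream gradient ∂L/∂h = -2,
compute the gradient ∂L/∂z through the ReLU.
∂L/∂z = 0

h = ReLU(0) = 0
At z = 0: ∂h/∂z = 0 (by convention)
∂L/∂z = ∂L/∂h · ∂h/∂z = -2 × 0 = 0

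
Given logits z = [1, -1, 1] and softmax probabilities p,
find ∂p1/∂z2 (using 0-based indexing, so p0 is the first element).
∂p1/∂z2 = -0.02968

p = softmax(z) = [0.4683, 0.06338, 0.4683]
p1 = 0.06338, p2 = 0.4683

∂p1/∂z2 = -p1 × p2 = -0.06338 × 0.4683 = -0.02968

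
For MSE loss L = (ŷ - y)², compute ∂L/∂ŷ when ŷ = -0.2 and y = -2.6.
∂L/∂ŷ = 4.8

∂L/∂ŷ = 2(ŷ - y) = 2(-0.2 - -2.6) = 2(2.4) = 4.8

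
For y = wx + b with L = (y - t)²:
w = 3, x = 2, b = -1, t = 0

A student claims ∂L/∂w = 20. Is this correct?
Correct

y = (3)(2) + -1 = 5
∂L/∂y = 2(y - t) = 2(5 - 0) = 10
∂y/∂w = x = 2
∂L/∂w = 10 × 2 = 20

Claimed value: 20
Correct: The correct gradient is 20.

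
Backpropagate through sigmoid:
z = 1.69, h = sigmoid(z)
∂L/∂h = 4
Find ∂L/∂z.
∂L/∂z = 0.526

σ(1.69) = 0.8442
σ'(1.69) = σ(1.69)(1 - σ(1.69)) = 0.8442 × 0.1558 = 0.1315
∂L/∂z = ∂L/∂h · σ'(z) = 4 × 0.1315 = 0.526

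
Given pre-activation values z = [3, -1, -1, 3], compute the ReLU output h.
h = [3, 0, 0, 3]

ReLU applied element-wise: max(0,3)=3, max(0,-1)=0, max(0,-1)=0, max(0,3)=3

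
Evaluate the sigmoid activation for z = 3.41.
0.968

sigmoid(3.41) = 1/(1 + e^(-3.41)) = 1/(1 + 0.03304) = 0.968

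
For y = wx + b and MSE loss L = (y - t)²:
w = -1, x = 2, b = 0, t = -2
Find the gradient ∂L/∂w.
∂L/∂w = 0

y = wx + b = (-1)(2) + 0 = -2
∂L/∂y = 2(y - t) = 2(-2 - -2) = 0
∂y/∂w = x = 2
∂L/∂w = ∂L/∂y · ∂y/∂w = 0 × 2 = 0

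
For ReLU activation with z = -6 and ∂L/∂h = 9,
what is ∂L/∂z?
∂L/∂z = 0

h = ReLU(-6) = 0
Since z < 0: ∂h/∂z = 0
∂L/∂z = ∂L/∂h · ∂h/∂z = 9 × 0 = 0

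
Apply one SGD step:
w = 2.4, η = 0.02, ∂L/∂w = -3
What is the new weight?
w_new = 2.46

w_new = w - η·∂L/∂w = 2.4 - 0.02×(-3) = 2.4 - (-0.06) = 2.46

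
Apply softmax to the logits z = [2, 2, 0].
p = [0.4683, 0.4683, 0.0634]

exp(z) = [7.389, 7.389, 1]
Sum = 15.78
p = [0.4683, 0.4683, 0.0634]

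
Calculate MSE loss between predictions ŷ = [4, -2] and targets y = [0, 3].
MSE = 20.5

MSE = (1/2)((4-0)² + (-2-3)²) = (1/2)(16 + 25) = 20.5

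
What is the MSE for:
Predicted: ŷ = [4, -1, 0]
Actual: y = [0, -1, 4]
MSE = 10.67

MSE = (1/3)((4-0)² + (-1--1)² + (0-4)²) = (1/3)(16 + 0 + 16) = 10.67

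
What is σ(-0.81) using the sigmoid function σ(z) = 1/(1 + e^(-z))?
0.3079

sigmoid(-0.81) = 1/(1 + e^(0.81)) = 1/(1 + 2.248) = 0.3079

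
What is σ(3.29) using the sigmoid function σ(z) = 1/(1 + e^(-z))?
0.9641

sigmoid(3.29) = 1/(1 + e^(-3.29)) = 1/(1 + 0.03725) = 0.9641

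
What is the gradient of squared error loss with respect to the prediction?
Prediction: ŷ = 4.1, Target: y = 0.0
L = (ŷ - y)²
∂L/∂ŷ = 8.2

∂L/∂ŷ = 2(ŷ - y) = 2(4.1 - 0.0) = 2(4.1) = 8.2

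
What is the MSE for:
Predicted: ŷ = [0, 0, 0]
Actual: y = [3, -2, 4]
MSE = 9.667

MSE = (1/3)((0-3)² + (0--2)² + (0-4)²) = (1/3)(9 + 4 + 16) = 9.667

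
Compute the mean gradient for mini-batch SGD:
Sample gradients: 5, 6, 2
Average gradient = 4.333

Average = (1/3)(5 + 6 + 2) = 13/3 = 4.333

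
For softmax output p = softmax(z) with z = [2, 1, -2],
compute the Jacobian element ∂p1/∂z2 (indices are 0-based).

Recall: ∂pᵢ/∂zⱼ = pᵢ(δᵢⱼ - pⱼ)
∂p1/∂z2 = -0.003507

p = softmax(z) = [0.7214, 0.2654, 0.01321]
p1 = 0.2654, p2 = 0.01321

∂p1/∂z2 = -p1 × p2 = -0.2654 × 0.01321 = -0.003507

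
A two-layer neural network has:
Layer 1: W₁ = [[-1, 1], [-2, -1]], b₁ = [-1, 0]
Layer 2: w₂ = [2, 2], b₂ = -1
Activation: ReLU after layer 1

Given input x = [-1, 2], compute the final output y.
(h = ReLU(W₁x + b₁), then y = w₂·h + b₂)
y = 3

Layer 1 pre-activation: z₁ = [2, 0]
After ReLU: h = [2, 0]
Layer 2 output: y = 2×2 + 2×0 + -1 = 3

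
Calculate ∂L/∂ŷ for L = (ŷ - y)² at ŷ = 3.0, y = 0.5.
∂L/∂ŷ = 5.0

∂L/∂ŷ = 2(ŷ - y) = 2(3.0 - 0.5) = 2(2.5) = 5.0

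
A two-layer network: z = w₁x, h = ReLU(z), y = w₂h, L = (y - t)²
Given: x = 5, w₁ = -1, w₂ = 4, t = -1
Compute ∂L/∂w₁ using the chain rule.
∂L/∂w₁ = 0

Forward pass:
z = w₁x = -1×5 = -5
h = ReLU(-5) = 0
y = w₂h = 4×0 = 0

Backward pass:
∂L/∂y = 2(y - t) = 2(0 - -1) = 2
∂y/∂h = w₂ = 4
∂h/∂z = 0 (ReLU derivative)
∂z/∂w₁ = x = 5

∂L/∂w₁ = 2 × 4 × 0 × 5 = 0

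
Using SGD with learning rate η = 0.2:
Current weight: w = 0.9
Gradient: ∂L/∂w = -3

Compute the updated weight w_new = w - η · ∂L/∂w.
w_new = 1.5

w_new = w - η·∂L/∂w = 0.9 - 0.2×(-3) = 0.9 - (-0.6) = 1.5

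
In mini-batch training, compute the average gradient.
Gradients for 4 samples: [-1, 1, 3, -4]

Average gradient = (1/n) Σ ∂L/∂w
Average gradient = -0.25

Average = (1/4)(-1 + 1 + 3 + -4) = -1/4 = -0.25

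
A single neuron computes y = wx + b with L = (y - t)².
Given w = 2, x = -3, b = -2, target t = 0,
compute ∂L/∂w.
∂L/∂w = 48

y = wx + b = (2)(-3) + -2 = -8
∂L/∂y = 2(y - t) = 2(-8 - 0) = -16
∂y/∂w = x = -3
∂L/∂w = ∂L/∂y · ∂y/∂w = -16 × -3 = 48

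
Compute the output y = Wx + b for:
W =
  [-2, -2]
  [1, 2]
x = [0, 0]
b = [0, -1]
y = [0, -1]

Wx = [-2×0 + -2×0, 1×0 + 2×0]
   = [0, 0]
y = Wx + b = [0 + 0, 0 + -1] = [0, -1]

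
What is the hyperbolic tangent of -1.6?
-0.9217

tanh(-1.6) = (e^(-1.6) - e^(1.6))/(e^(-1.6) + e^(1.6)) = -0.9217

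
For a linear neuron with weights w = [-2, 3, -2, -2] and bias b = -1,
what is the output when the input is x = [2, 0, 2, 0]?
y = -9

y = (-2)(2) + (3)(0) + (-2)(2) + (-2)(0) + -1 = -9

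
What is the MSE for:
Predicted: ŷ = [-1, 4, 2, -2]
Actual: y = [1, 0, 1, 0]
MSE = 6.25

MSE = (1/4)((-1-1)² + (4-0)² + (2-1)² + (-2-0)²) = (1/4)(4 + 16 + 1 + 4) = 6.25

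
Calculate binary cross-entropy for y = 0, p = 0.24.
L = 0.2744

L = -0·log(0.24) - 1·log(0.76) = -log(0.76) = 0.2744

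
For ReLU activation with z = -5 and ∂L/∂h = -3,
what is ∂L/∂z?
∂L/∂z = 0

h = ReLU(-5) = 0
Since z < 0: ∂h/∂z = 0
∂L/∂z = ∂L/∂h · ∂h/∂z = -3 × 0 = 0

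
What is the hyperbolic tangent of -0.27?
-0.2636

tanh(-0.27) = (e^(-0.27) - e^(0.27))/(e^(-0.27) + e^(0.27)) = -0.2636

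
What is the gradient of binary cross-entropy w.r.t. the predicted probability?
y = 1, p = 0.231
∂L/∂p = -4.329

∂L/∂p = -y/p + (1-y)/(1-p) = -1/0.231 + 0 = -4.329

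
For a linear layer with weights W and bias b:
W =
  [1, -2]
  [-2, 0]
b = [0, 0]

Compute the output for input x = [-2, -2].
y = [2, 4]

Wx = [1×-2 + -2×-2, -2×-2 + 0×-2]
   = [2, 4]
y = Wx + b = [2 + 0, 4 + 0] = [2, 4]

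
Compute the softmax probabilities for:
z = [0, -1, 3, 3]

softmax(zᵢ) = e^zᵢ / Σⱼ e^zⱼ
p = [0.0241, 0.0089, 0.4835, 0.4835]

exp(z) = [1, 0.3679, 20.09, 20.09]
Sum = 41.54
p = [0.0241, 0.0089, 0.4835, 0.4835]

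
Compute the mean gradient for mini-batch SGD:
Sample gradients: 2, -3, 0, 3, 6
Average gradient = 1.6

Average = (1/5)(2 + -3 + 0 + 3 + 6) = 8/5 = 1.6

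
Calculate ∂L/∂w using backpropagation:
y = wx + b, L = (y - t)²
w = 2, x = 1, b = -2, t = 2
∂L/∂w = -4

y = wx + b = (2)(1) + -2 = 0
∂L/∂y = 2(y - t) = 2(0 - 2) = -4
∂y/∂w = x = 1
∂L/∂w = ∂L/∂y · ∂y/∂w = -4 × 1 = -4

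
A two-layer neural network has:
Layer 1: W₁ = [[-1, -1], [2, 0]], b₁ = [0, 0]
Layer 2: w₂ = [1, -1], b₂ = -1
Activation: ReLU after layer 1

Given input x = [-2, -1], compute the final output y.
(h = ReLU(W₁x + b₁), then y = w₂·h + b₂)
y = 2

Layer 1 pre-activation: z₁ = [3, -4]
After ReLU: h = [3, 0]
Layer 2 output: y = 1×3 + -1×0 + -1 = 2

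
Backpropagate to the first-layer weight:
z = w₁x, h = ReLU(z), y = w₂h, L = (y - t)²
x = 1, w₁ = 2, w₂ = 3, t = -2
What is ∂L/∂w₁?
∂L/∂w₁ = 48

Forward pass:
z = w₁x = 2×1 = 2
h = ReLU(2) = 2
y = w₂h = 3×2 = 6

Backward pass:
∂L/∂y = 2(y - t) = 2(6 - -2) = 16
∂y/∂h = w₂ = 3
∂h/∂z = 1 (ReLU derivative)
∂z/∂w₁ = x = 1

∂L/∂w₁ = 16 × 3 × 1 × 1 = 48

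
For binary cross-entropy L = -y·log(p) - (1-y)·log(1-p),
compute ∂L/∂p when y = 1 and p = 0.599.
∂L/∂p = -1.669

∂L/∂p = -y/p + (1-y)/(1-p) = -1/0.599 + 0 = -1.669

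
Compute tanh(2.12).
0.9716

tanh(2.12) = (e^(2.12) - e^(-2.12))/(e^(2.12) + e^(-2.12)) = 0.9716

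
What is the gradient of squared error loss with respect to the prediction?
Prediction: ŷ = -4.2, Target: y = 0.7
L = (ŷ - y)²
∂L/∂ŷ = -9.8

∂L/∂ŷ = 2(ŷ - y) = 2(-4.2 - 0.7) = 2(-4.9) = -9.8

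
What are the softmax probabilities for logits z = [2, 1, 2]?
p = [0.4223, 0.1554, 0.4223]

exp(z) = [7.389, 2.718, 7.389]
Sum = 17.5
p = [0.4223, 0.1554, 0.4223]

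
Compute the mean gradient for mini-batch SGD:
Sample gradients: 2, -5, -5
Average gradient = -2.667

Average = (1/3)(2 + -5 + -5) = -8/3 = -2.667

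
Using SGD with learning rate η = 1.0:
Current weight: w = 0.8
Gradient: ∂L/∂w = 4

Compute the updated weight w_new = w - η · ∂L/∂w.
w_new = -3.2

w_new = w - η·∂L/∂w = 0.8 - 1.0×(4) = 0.8 - (4) = -3.2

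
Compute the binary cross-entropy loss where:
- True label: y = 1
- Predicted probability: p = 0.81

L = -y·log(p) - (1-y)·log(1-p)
L = 0.2107

L = -1·log(0.81) - 0·log(0.19) = -log(0.81) = 0.2107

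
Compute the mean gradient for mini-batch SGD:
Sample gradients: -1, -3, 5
Average gradient = 0.3333

Average = (1/3)(-1 + -3 + 5) = 1/3 = 0.3333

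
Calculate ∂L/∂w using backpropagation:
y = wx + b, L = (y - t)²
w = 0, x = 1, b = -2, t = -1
∂L/∂w = -2

y = wx + b = (0)(1) + -2 = -2
∂L/∂y = 2(y - t) = 2(-2 - -1) = -2
∂y/∂w = x = 1
∂L/∂w = ∂L/∂y · ∂y/∂w = -2 × 1 = -2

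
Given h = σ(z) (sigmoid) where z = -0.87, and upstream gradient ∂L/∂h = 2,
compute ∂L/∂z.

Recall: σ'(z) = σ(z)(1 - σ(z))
∂L/∂z = 0.4162

σ(-0.87) = 0.2953
σ'(-0.87) = σ(-0.87)(1 - σ(-0.87)) = 0.2953 × 0.7047 = 0.2081
∂L/∂z = ∂L/∂h · σ'(z) = 2 × 0.2081 = 0.4162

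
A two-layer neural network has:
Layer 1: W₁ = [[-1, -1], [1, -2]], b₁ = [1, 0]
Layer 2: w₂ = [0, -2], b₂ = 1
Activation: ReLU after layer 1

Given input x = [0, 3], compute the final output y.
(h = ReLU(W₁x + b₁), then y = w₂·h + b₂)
y = 1

Layer 1 pre-activation: z₁ = [-2, -6]
After ReLU: h = [0, 0]
Layer 2 output: y = 0×0 + -2×0 + 1 = 1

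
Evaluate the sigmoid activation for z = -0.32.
0.4207

sigmoid(-0.32) = 1/(1 + e^(0.32)) = 1/(1 + 1.377) = 0.4207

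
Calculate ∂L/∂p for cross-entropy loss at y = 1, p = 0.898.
∂L/∂p = -1.114

∂L/∂p = -y/p + (1-y)/(1-p) = -1/0.898 + 0 = -1.114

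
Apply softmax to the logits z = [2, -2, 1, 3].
p = [0.2436, 0.0045, 0.0896, 0.6623]

exp(z) = [7.389, 0.1353, 2.718, 20.09]
Sum = 30.33
p = [0.2436, 0.0045, 0.0896, 0.6623]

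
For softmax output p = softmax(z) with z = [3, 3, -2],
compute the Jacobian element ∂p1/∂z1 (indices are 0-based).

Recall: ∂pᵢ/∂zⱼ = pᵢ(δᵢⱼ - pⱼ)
∂p1/∂z1 = 0.25

p = softmax(z) = [0.4983, 0.4983, 0.003358]
p1 = 0.4983

∂p1/∂z1 = p1(1 - p1) = 0.4983 × (1 - 0.4983) = 0.25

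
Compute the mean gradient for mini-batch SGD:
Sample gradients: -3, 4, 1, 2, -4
Average gradient = 0

Average = (1/5)(-3 + 4 + 1 + 2 + -4) = 0/5 = 0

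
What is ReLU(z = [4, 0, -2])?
h = [4, 0, 0]

ReLU applied element-wise: max(0,4)=4, max(0,0)=0, max(0,-2)=0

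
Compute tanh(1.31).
0.8643

tanh(1.31) = (e^(1.31) - e^(-1.31))/(e^(1.31) + e^(-1.31)) = 0.8643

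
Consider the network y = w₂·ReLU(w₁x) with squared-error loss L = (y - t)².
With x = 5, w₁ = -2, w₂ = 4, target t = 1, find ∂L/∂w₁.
∂L/∂w₁ = 0

Forward pass:
z = w₁x = -2×5 = -10
h = ReLU(-10) = 0
y = w₂h = 4×0 = 0

Backward pass:
∂L/∂y = 2(y - t) = 2(0 - 1) = -2
∂y/∂h = w₂ = 4
∂h/∂z = 0 (ReLU derivative)
∂z/∂w₁ = x = 5

∂L/∂w₁ = -2 × 4 × 0 × 5 = 0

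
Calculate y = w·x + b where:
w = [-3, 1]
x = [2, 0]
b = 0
y = -6

y = (-3)(2) + (1)(0) + 0 = -6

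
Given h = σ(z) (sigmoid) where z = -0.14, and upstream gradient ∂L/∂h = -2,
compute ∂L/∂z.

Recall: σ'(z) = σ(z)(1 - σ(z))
∂L/∂z = -0.4976

σ(-0.14) = 0.4651
σ'(-0.14) = σ(-0.14)(1 - σ(-0.14)) = 0.4651 × 0.5349 = 0.2488
∂L/∂z = ∂L/∂h · σ'(z) = -2 × 0.2488 = -0.4976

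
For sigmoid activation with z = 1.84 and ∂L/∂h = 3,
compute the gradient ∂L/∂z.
∂L/∂z = 0.3548

σ(1.84) = 0.8629
σ'(1.84) = σ(1.84)(1 - σ(1.84)) = 0.8629 × 0.1371 = 0.1183
∂L/∂z = ∂L/∂h · σ'(z) = 3 × 0.1183 = 0.3548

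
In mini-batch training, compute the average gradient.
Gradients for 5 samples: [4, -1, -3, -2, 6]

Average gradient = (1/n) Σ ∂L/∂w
Average gradient = 0.8

Average = (1/5)(4 + -1 + -3 + -2 + 6) = 4/5 = 0.8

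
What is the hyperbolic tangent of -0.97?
-0.7487

tanh(-0.97) = (e^(-0.97) - e^(0.97))/(e^(-0.97) + e^(0.97)) = -0.7487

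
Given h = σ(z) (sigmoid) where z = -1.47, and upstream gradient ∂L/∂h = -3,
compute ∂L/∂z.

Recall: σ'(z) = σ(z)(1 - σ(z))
∂L/∂z = -0.456

σ(-1.47) = 0.1869
σ'(-1.47) = σ(-1.47)(1 - σ(-1.47)) = 0.1869 × 0.8131 = 0.152
∂L/∂z = ∂L/∂h · σ'(z) = -3 × 0.152 = -0.456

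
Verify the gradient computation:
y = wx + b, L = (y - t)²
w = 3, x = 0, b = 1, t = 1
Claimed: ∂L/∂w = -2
Incorrect

y = (3)(0) + 1 = 1
∂L/∂y = 2(y - t) = 2(1 - 1) = 0
∂y/∂w = x = 0
∂L/∂w = 0 × 0 = 0

Claimed value: -2
Incorrect: The correct gradient is 0.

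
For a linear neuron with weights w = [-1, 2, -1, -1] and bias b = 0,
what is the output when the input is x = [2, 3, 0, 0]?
y = 4

y = (-1)(2) + (2)(3) + (-1)(0) + (-1)(0) + 0 = 4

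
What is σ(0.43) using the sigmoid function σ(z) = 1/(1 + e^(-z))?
0.6059

sigmoid(0.43) = 1/(1 + e^(-0.43)) = 1/(1 + 0.6505) = 0.6059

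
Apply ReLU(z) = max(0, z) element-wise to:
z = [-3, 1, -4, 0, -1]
h = [0, 1, 0, 0, 0]

ReLU applied element-wise: max(0,-3)=0, max(0,1)=1, max(0,-4)=0, max(0,0)=0, max(0,-1)=0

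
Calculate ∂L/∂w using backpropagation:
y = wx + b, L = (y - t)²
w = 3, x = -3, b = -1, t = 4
∂L/∂w = 84

y = wx + b = (3)(-3) + -1 = -10
∂L/∂y = 2(y - t) = 2(-10 - 4) = -28
∂y/∂w = x = -3
∂L/∂w = ∂L/∂y · ∂y/∂w = -28 × -3 = 84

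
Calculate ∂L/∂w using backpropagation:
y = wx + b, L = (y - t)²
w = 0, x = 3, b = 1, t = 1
∂L/∂w = 0

y = wx + b = (0)(3) + 1 = 1
∂L/∂y = 2(y - t) = 2(1 - 1) = 0
∂y/∂w = x = 3
∂L/∂w = ∂L/∂y · ∂y/∂w = 0 × 3 = 0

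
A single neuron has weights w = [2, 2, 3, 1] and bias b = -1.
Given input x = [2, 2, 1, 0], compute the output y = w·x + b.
y = 10

y = (2)(2) + (2)(2) + (3)(1) + (1)(0) + -1 = 10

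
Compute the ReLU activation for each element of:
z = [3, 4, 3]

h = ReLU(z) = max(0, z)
h = [3, 4, 3]

ReLU applied element-wise: max(0,3)=3, max(0,4)=4, max(0,3)=3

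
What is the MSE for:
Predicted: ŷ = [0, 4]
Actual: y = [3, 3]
MSE = 5

MSE = (1/2)((0-3)² + (4-3)²) = (1/2)(9 + 1) = 5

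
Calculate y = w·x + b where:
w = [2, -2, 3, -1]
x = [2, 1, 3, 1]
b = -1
y = 9

y = (2)(2) + (-2)(1) + (3)(3) + (-1)(1) + -1 = 9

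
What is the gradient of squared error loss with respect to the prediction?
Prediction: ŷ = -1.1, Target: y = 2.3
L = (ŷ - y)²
∂L/∂ŷ = -6.8

∂L/∂ŷ = 2(ŷ - y) = 2(-1.1 - 2.3) = 2(-3.4) = -6.8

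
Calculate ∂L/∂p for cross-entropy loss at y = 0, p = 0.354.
∂L/∂p = 1.548

∂L/∂p = -y/p + (1-y)/(1-p) = 0 + 1/0.646 = 1.548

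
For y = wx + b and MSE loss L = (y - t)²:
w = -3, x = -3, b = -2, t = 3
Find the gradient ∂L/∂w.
∂L/∂w = -24

y = wx + b = (-3)(-3) + -2 = 7
∂L/∂y = 2(y - t) = 2(7 - 3) = 8
∂y/∂w = x = -3
∂L/∂w = ∂L/∂y · ∂y/∂w = 8 × -3 = -24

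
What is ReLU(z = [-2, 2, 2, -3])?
h = [0, 2, 2, 0]

ReLU applied element-wise: max(0,-2)=0, max(0,2)=2, max(0,2)=2, max(0,-3)=0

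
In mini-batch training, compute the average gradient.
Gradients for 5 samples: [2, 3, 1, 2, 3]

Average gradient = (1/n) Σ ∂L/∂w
Average gradient = 2.2

Average = (1/5)(2 + 3 + 1 + 2 + 3) = 11/5 = 2.2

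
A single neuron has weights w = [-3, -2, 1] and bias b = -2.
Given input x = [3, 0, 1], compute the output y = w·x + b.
y = -10

y = (-3)(3) + (-2)(0) + (1)(1) + -2 = -10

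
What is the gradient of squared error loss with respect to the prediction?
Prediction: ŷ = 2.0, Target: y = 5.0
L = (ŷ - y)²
∂L/∂ŷ = -6.0

∂L/∂ŷ = 2(ŷ - y) = 2(2.0 - 5.0) = 2(-3.0) = -6.0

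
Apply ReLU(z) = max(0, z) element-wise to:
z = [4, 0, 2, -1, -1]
h = [4, 0, 2, 0, 0]

ReLU applied element-wise: max(0,4)=4, max(0,0)=0, max(0,2)=2, max(0,-1)=0, max(0,-1)=0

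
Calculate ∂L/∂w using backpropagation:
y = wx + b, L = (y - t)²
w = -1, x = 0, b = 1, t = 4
∂L/∂w = 0

y = wx + b = (-1)(0) + 1 = 1
∂L/∂y = 2(y - t) = 2(1 - 4) = -6
∂y/∂w = x = 0
∂L/∂w = ∂L/∂y · ∂y/∂w = -6 × 0 = 0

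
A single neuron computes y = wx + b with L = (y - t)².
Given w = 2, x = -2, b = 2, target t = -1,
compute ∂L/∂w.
∂L/∂w = 4

y = wx + b = (2)(-2) + 2 = -2
∂L/∂y = 2(y - t) = 2(-2 - -1) = -2
∂y/∂w = x = -2
∂L/∂w = ∂L/∂y · ∂y/∂w = -2 × -2 = 4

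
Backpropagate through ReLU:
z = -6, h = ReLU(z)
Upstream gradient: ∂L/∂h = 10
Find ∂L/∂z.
∂L/∂z = 0

h = ReLU(-6) = 0
Since z < 0: ∂h/∂z = 0
∂L/∂z = ∂L/∂h · ∂h/∂z = 10 × 0 = 0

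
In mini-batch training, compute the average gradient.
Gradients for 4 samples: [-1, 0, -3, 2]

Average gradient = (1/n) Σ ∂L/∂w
Average gradient = -0.5

Average = (1/4)(-1 + 0 + -3 + 2) = -2/4 = -0.5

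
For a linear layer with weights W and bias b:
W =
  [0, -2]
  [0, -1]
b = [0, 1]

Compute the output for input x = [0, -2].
y = [4, 3]

Wx = [0×0 + -2×-2, 0×0 + -1×-2]
   = [4, 2]
y = Wx + b = [4 + 0, 2 + 1] = [4, 3]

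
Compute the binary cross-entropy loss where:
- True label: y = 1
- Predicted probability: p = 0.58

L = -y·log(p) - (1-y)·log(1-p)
L = 0.5447

L = -1·log(0.58) - 0·log(0.42) = -log(0.58) = 0.5447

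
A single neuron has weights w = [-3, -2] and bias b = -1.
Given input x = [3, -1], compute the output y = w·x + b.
y = -8

y = (-3)(3) + (-2)(-1) + -1 = -8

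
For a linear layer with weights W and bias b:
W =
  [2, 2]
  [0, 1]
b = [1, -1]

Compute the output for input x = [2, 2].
y = [9, 1]

Wx = [2×2 + 2×2, 0×2 + 1×2]
   = [8, 2]
y = Wx + b = [8 + 1, 2 + -1] = [9, 1]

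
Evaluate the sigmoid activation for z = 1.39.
0.8006

sigmoid(1.39) = 1/(1 + e^(-1.39)) = 1/(1 + 0.2491) = 0.8006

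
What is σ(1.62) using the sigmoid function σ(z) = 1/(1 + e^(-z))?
0.8348

sigmoid(1.62) = 1/(1 + e^(-1.62)) = 1/(1 + 0.1979) = 0.8348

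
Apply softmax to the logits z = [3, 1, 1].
p = [0.787, 0.1065, 0.1065]

exp(z) = [20.09, 2.718, 2.718]
Sum = 25.52
p = [0.787, 0.1065, 0.1065]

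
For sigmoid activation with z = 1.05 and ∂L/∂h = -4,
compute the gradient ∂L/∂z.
∂L/∂z = -0.7681

σ(1.05) = 0.7408
σ'(1.05) = σ(1.05)(1 - σ(1.05)) = 0.7408 × 0.2592 = 0.192
∂L/∂z = ∂L/∂h · σ'(z) = -4 × 0.192 = -0.7681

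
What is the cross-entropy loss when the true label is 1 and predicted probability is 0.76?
L = 0.2744

L = -1·log(0.76) - 0·log(0.24) = -log(0.76) = 0.2744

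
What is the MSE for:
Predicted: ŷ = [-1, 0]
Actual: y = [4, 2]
MSE = 14.5

MSE = (1/2)((-1-4)² + (0-2)²) = (1/2)(25 + 4) = 14.5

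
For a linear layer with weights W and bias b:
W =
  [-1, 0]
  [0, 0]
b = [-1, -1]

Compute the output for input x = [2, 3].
y = [-3, -1]

Wx = [-1×2 + 0×3, 0×2 + 0×3]
   = [-2, 0]
y = Wx + b = [-2 + -1, 0 + -1] = [-3, -1]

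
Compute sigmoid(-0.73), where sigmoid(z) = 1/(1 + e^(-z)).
0.3252

sigmoid(-0.73) = 1/(1 + e^(0.73)) = 1/(1 + 2.075) = 0.3252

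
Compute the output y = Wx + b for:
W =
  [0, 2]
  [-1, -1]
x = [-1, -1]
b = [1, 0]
y = [-1, 2]

Wx = [0×-1 + 2×-1, -1×-1 + -1×-1]
   = [-2, 2]
y = Wx + b = [-2 + 1, 2 + 0] = [-1, 2]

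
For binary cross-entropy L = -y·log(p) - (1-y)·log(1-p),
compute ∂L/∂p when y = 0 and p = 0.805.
∂L/∂p = 5.128

∂L/∂p = -y/p + (1-y)/(1-p) = 0 + 1/0.195 = 5.128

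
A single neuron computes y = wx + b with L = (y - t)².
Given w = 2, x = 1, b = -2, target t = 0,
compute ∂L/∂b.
∂L/∂b = 0

y = wx + b = (2)(1) + -2 = 0
∂L/∂y = 2(y - t) = 2(0 - 0) = 0
∂y/∂b = 1
∂L/∂b = ∂L/∂y · ∂y/∂b = 0 × 1 = 0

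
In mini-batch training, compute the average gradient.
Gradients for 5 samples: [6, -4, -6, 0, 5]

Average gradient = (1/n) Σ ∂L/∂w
Average gradient = 0.2

Average = (1/5)(6 + -4 + -6 + 0 + 5) = 1/5 = 0.2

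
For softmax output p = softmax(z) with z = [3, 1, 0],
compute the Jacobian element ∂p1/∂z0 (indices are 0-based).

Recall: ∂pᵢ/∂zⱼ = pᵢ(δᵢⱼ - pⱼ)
∂p1/∂z0 = -0.09636

p = softmax(z) = [0.8438, 0.1142, 0.04201]
p1 = 0.1142, p0 = 0.8438

∂p1/∂z0 = -p1 × p0 = -0.1142 × 0.8438 = -0.09636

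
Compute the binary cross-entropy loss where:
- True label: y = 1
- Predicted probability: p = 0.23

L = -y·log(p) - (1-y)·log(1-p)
L = 1.47

L = -1·log(0.23) - 0·log(0.77) = -log(0.23) = 1.47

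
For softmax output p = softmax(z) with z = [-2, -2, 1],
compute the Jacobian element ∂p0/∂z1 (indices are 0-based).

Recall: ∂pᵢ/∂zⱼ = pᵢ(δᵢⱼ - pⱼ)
∂p0/∂z1 = -0.00205

p = softmax(z) = [0.04528, 0.04528, 0.9094]
p0 = 0.04528, p1 = 0.04528

∂p0/∂z1 = -p0 × p1 = -0.04528 × 0.04528 = -0.00205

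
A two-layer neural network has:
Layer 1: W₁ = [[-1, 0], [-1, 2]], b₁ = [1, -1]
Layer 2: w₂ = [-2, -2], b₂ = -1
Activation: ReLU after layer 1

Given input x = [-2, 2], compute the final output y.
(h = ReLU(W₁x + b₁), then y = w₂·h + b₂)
y = -17

Layer 1 pre-activation: z₁ = [3, 5]
After ReLU: h = [3, 5]
Layer 2 output: y = -2×3 + -2×5 + -1 = -17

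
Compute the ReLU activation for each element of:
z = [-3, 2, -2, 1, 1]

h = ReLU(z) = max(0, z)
h = [0, 2, 0, 1, 1]

ReLU applied element-wise: max(0,-3)=0, max(0,2)=2, max(0,-2)=0, max(0,1)=1, max(0,1)=1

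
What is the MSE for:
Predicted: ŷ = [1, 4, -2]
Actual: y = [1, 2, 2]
MSE = 6.667

MSE = (1/3)((1-1)² + (4-2)² + (-2-2)²) = (1/3)(0 + 4 + 16) = 6.667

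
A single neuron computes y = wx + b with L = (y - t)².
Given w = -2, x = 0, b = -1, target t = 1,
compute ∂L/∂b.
∂L/∂b = -4

y = wx + b = (-2)(0) + -1 = -1
∂L/∂y = 2(y - t) = 2(-1 - 1) = -4
∂y/∂b = 1
∂L/∂b = ∂L/∂y · ∂y/∂b = -4 × 1 = -4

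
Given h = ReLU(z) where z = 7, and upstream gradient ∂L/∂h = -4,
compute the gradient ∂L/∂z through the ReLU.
∂L/∂z = -4

h = ReLU(7) = 7
Since z > 0: ∂h/∂z = 1
∂L/∂z = ∂L/∂h · ∂h/∂z = -4 × 1 = -4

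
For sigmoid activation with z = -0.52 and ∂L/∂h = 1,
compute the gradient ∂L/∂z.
∂L/∂z = 0.2338

σ(-0.52) = 0.3729
σ'(-0.52) = σ(-0.52)(1 - σ(-0.52)) = 0.3729 × 0.6271 = 0.2338
∂L/∂z = ∂L/∂h · σ'(z) = 1 × 0.2338 = 0.2338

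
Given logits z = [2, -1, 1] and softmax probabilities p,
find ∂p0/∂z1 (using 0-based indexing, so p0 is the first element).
∂p0/∂z1 = -0.02477

p = softmax(z) = [0.7054, 0.03512, 0.2595]
p0 = 0.7054, p1 = 0.03512

∂p0/∂z1 = -p0 × p1 = -0.7054 × 0.03512 = -0.02477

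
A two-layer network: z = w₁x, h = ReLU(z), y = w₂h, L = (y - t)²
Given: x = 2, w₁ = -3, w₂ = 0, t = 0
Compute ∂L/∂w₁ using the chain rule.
∂L/∂w₁ = 0

Forward pass:
z = w₁x = -3×2 = -6
h = ReLU(-6) = 0
y = w₂h = 0×0 = 0

Backward pass:
∂L/∂y = 2(y - t) = 2(0 - 0) = 0
∂y/∂h = w₂ = 0
∂h/∂z = 0 (ReLU derivative)
∂z/∂w₁ = x = 2

∂L/∂w₁ = 0 × 0 × 0 × 2 = 0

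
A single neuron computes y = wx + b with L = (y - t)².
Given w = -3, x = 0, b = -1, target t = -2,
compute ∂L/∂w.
∂L/∂w = 0

y = wx + b = (-3)(0) + -1 = -1
∂L/∂y = 2(y - t) = 2(-1 - -2) = 2
∂y/∂w = x = 0
∂L/∂w = ∂L/∂y · ∂y/∂w = 2 × 0 = 0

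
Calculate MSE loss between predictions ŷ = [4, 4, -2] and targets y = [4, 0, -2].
MSE = 5.333

MSE = (1/3)((4-4)² + (4-0)² + (-2--2)²) = (1/3)(0 + 16 + 0) = 5.333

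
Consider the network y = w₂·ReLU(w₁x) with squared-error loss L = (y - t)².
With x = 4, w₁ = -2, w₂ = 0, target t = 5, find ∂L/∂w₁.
∂L/∂w₁ = 0

Forward pass:
z = w₁x = -2×4 = -8
h = ReLU(-8) = 0
y = w₂h = 0×0 = 0

Backward pass:
∂L/∂y = 2(y - t) = 2(0 - 5) = -10
∂y/∂h = w₂ = 0
∂h/∂z = 0 (ReLU derivative)
∂z/∂w₁ = x = 4

∂L/∂w₁ = -10 × 0 × 0 × 4 = 0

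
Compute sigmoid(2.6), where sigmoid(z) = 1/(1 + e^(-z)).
0.9309

sigmoid(2.6) = 1/(1 + e^(-2.6)) = 1/(1 + 0.07427) = 0.9309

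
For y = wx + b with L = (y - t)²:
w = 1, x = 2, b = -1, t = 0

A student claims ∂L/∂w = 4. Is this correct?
Correct

y = (1)(2) + -1 = 1
∂L/∂y = 2(y - t) = 2(1 - 0) = 2
∂y/∂w = x = 2
∂L/∂w = 2 × 2 = 4

Claimed value: 4
Correct: The correct gradient is 4.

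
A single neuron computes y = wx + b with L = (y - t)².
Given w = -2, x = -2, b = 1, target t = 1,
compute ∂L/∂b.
∂L/∂b = 8

y = wx + b = (-2)(-2) + 1 = 5
∂L/∂y = 2(y - t) = 2(5 - 1) = 8
∂y/∂b = 1
∂L/∂b = ∂L/∂y · ∂y/∂b = 8 × 1 = 8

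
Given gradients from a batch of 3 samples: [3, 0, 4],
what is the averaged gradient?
Average gradient = 2.333

Average = (1/3)(3 + 0 + 4) = 7/3 = 2.333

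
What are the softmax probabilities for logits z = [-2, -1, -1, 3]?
p = [0.0065, 0.0176, 0.0176, 0.9584]

exp(z) = [0.1353, 0.3679, 0.3679, 20.09]
Sum = 20.96
p = [0.0065, 0.0176, 0.0176, 0.9584]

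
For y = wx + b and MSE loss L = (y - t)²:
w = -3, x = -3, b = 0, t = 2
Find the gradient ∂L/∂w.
∂L/∂w = -42

y = wx + b = (-3)(-3) + 0 = 9
∂L/∂y = 2(y - t) = 2(9 - 2) = 14
∂y/∂w = x = -3
∂L/∂w = ∂L/∂y · ∂y/∂w = 14 × -3 = -42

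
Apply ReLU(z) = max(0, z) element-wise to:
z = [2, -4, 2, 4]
h = [2, 0, 2, 4]

ReLU applied element-wise: max(0,2)=2, max(0,-4)=0, max(0,2)=2, max(0,4)=4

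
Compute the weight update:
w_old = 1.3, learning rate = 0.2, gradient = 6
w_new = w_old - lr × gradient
w_new = 0.1

w_new = w - η·∂L/∂w = 1.3 - 0.2×(6) = 1.3 - (1.2) = 0.1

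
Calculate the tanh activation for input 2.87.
0.9936

tanh(2.87) = (e^(2.87) - e^(-2.87))/(e^(2.87) + e^(-2.87)) = 0.9936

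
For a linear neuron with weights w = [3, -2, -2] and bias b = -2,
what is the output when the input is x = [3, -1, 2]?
y = 5

y = (3)(3) + (-2)(-1) + (-2)(2) + -2 = 5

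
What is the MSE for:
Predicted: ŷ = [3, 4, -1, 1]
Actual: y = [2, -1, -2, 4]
MSE = 9

MSE = (1/4)((3-2)² + (4--1)² + (-1--2)² + (1-4)²) = (1/4)(1 + 25 + 1 + 9) = 9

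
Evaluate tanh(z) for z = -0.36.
-0.3452

tanh(-0.36) = (e^(-0.36) - e^(0.36))/(e^(-0.36) + e^(0.36)) = -0.3452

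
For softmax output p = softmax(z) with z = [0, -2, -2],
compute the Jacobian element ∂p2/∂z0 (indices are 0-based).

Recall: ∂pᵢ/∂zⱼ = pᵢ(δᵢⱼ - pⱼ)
∂p2/∂z0 = -0.08382

p = softmax(z) = [0.787, 0.1065, 0.1065]
p2 = 0.1065, p0 = 0.787

∂p2/∂z0 = -p2 × p0 = -0.1065 × 0.787 = -0.08382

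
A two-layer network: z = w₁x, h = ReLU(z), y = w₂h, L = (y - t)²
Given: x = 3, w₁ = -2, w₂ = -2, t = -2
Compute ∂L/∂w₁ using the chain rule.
∂L/∂w₁ = 0

Forward pass:
z = w₁x = -2×3 = -6
h = ReLU(-6) = 0
y = w₂h = -2×0 = 0

Backward pass:
∂L/∂y = 2(y - t) = 2(0 - -2) = 4
∂y/∂h = w₂ = -2
∂h/∂z = 0 (ReLU derivative)
∂z/∂w₁ = x = 3

∂L/∂w₁ = 4 × -2 × 0 × 3 = 0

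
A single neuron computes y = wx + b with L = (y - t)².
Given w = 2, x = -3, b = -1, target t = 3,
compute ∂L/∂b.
∂L/∂b = -20

y = wx + b = (2)(-3) + -1 = -7
∂L/∂y = 2(y - t) = 2(-7 - 3) = -20
∂y/∂b = 1
∂L/∂b = ∂L/∂y · ∂y/∂b = -20 × 1 = -20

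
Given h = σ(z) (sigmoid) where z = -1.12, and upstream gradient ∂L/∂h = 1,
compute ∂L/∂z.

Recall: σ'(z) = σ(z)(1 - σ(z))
∂L/∂z = 0.1855

σ(-1.12) = 0.246
σ'(-1.12) = σ(-1.12)(1 - σ(-1.12)) = 0.246 × 0.754 = 0.1855
∂L/∂z = ∂L/∂h · σ'(z) = 1 × 0.1855 = 0.1855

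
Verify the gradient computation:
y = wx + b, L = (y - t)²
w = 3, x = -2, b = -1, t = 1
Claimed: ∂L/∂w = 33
Incorrect

y = (3)(-2) + -1 = -7
∂L/∂y = 2(y - t) = 2(-7 - 1) = -16
∂y/∂w = x = -2
∂L/∂w = -16 × -2 = 32

Claimed value: 33
Incorrect: The correct gradient is 32.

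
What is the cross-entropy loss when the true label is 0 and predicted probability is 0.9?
L = 2.303

L = -0·log(0.9) - 1·log(0.1) = -log(0.1) = 2.303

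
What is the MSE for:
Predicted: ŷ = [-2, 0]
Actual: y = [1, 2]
MSE = 6.5

MSE = (1/2)((-2-1)² + (0-2)²) = (1/2)(9 + 4) = 6.5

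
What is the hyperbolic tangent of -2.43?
-0.9846

tanh(-2.43) = (e^(-2.43) - e^(2.43))/(e^(-2.43) + e^(2.43)) = -0.9846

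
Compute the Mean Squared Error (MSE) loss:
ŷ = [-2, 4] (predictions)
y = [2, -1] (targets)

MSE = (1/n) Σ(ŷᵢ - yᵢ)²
MSE = 20.5

MSE = (1/2)((-2-2)² + (4--1)²) = (1/2)(16 + 25) = 20.5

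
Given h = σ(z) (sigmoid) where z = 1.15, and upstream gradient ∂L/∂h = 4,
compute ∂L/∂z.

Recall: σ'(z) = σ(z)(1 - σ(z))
∂L/∂z = 0.7306

σ(1.15) = 0.7595
σ'(1.15) = σ(1.15)(1 - σ(1.15)) = 0.7595 × 0.2405 = 0.1827
∂L/∂z = ∂L/∂h · σ'(z) = 4 × 0.1827 = 0.7306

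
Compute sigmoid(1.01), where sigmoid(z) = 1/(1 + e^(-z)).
0.733

sigmoid(1.01) = 1/(1 + e^(-1.01)) = 1/(1 + 0.3642) = 0.733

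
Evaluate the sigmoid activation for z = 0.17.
0.5424

sigmoid(0.17) = 1/(1 + e^(-0.17)) = 1/(1 + 0.8437) = 0.5424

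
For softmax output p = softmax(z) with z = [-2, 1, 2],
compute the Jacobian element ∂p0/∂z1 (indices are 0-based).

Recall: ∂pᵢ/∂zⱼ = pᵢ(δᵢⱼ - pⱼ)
∂p0/∂z1 = -0.003507

p = softmax(z) = [0.01321, 0.2654, 0.7214]
p0 = 0.01321, p1 = 0.2654

∂p0/∂z1 = -p0 × p1 = -0.01321 × 0.2654 = -0.003507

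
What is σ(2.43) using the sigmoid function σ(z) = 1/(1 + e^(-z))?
0.9191

sigmoid(2.43) = 1/(1 + e^(-2.43)) = 1/(1 + 0.08804) = 0.9191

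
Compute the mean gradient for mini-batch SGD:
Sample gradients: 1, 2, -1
Average gradient = 0.6667

Average = (1/3)(1 + 2 + -1) = 2/3 = 0.6667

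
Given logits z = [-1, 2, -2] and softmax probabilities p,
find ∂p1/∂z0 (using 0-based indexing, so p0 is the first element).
∂p1/∂z0 = -0.04364

p = softmax(z) = [0.04661, 0.9362, 0.01715]
p1 = 0.9362, p0 = 0.04661

∂p1/∂z0 = -p1 × p0 = -0.9362 × 0.04661 = -0.04364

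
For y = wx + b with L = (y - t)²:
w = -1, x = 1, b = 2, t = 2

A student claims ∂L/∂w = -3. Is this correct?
Incorrect

y = (-1)(1) + 2 = 1
∂L/∂y = 2(y - t) = 2(1 - 2) = -2
∂y/∂w = x = 1
∂L/∂w = -2 × 1 = -2

Claimed value: -3
Incorrect: The correct gradient is -2.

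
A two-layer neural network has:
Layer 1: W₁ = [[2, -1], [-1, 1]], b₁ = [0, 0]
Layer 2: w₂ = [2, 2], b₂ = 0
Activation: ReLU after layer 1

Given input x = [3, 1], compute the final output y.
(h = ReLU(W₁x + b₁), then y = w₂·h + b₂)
y = 10

Layer 1 pre-activation: z₁ = [5, -2]
After ReLU: h = [5, 0]
Layer 2 output: y = 2×5 + 2×0 + 0 = 10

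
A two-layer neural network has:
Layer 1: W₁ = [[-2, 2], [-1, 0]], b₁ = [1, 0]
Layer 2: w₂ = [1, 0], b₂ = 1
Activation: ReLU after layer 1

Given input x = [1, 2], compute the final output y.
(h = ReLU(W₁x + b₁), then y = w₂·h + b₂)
y = 4

Layer 1 pre-activation: z₁ = [3, -1]
After ReLU: h = [3, 0]
Layer 2 output: y = 1×3 + 0×0 + 1 = 4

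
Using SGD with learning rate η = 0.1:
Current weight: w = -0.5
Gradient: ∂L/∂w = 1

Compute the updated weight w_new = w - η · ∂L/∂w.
w_new = -0.6

w_new = w - η·∂L/∂w = -0.5 - 0.1×(1) = -0.5 - (0.1) = -0.6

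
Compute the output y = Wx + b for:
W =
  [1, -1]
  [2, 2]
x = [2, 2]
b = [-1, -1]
y = [-1, 7]

Wx = [1×2 + -1×2, 2×2 + 2×2]
   = [0, 8]
y = Wx + b = [0 + -1, 8 + -1] = [-1, 7]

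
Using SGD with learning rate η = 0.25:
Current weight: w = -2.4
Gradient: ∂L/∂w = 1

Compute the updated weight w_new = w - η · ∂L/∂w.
w_new = -2.65

w_new = w - η·∂L/∂w = -2.4 - 0.25×(1) = -2.4 - (0.25) = -2.65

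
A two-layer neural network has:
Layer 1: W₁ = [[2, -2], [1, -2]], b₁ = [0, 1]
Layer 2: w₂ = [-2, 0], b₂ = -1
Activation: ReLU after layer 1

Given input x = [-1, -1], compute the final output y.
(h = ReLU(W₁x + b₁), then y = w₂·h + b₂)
y = -1

Layer 1 pre-activation: z₁ = [0, 2]
After ReLU: h = [0, 2]
Layer 2 output: y = -2×0 + 0×2 + -1 = -1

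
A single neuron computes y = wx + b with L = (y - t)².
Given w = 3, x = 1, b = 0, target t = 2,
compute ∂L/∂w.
∂L/∂w = 2

y = wx + b = (3)(1) + 0 = 3
∂L/∂y = 2(y - t) = 2(3 - 2) = 2
∂y/∂w = x = 1
∂L/∂w = ∂L/∂y · ∂y/∂w = 2 × 1 = 2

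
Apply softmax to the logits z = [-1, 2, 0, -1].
p = [0.0403, 0.8098, 0.1096, 0.0403]

exp(z) = [0.3679, 7.389, 1, 0.3679]
Sum = 9.125
p = [0.0403, 0.8098, 0.1096, 0.0403]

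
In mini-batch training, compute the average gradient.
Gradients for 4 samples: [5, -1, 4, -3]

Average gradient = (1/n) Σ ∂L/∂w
Average gradient = 1.25

Average = (1/4)(5 + -1 + 4 + -3) = 5/4 = 1.25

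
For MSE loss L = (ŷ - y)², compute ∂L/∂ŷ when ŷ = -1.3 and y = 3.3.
∂L/∂ŷ = -9.2

∂L/∂ŷ = 2(ŷ - y) = 2(-1.3 - 3.3) = 2(-4.6) = -9.2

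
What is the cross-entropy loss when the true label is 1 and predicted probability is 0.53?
L = 0.6349

L = -1·log(0.53) - 0·log(0.47) = -log(0.53) = 0.6349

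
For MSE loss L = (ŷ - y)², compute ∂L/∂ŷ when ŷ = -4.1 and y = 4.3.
∂L/∂ŷ = -16.8

∂L/∂ŷ = 2(ŷ - y) = 2(-4.1 - 4.3) = 2(-8.4) = -16.8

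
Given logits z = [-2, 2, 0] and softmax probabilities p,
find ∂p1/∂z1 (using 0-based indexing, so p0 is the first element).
∂p1/∂z1 = 0.1154

p = softmax(z) = [0.01588, 0.8668, 0.1173]
p1 = 0.8668

∂p1/∂z1 = p1(1 - p1) = 0.8668 × (1 - 0.8668) = 0.1154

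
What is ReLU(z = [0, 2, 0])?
h = [0, 2, 0]

ReLU applied element-wise: max(0,0)=0, max(0,2)=2, max(0,0)=0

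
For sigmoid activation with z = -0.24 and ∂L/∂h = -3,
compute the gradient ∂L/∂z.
∂L/∂z = -0.7393

σ(-0.24) = 0.4403
σ'(-0.24) = σ(-0.24)(1 - σ(-0.24)) = 0.4403 × 0.5597 = 0.2464
∂L/∂z = ∂L/∂h · σ'(z) = -3 × 0.2464 = -0.7393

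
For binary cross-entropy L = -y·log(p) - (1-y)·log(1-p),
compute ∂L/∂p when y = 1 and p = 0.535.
∂L/∂p = -1.869

∂L/∂p = -y/p + (1-y)/(1-p) = -1/0.535 + 0 = -1.869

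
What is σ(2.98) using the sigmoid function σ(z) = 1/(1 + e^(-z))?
0.9517

sigmoid(2.98) = 1/(1 + e^(-2.98)) = 1/(1 + 0.05079) = 0.9517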